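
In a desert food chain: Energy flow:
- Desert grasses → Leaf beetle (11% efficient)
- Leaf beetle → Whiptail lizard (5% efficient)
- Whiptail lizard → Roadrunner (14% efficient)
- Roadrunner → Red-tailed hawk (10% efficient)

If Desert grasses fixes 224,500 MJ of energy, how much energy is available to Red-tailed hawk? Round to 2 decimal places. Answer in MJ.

Leaf beetle: 224500 × 0.11 = 24695 MJ
Whiptail lizard: 24695 × 0.05 = 1234.75 MJ
Roadrunner: 1234.75 × 0.14 = 172.865 MJ
Red-tailed hawk: 172.865 × 0.1 = 17.2865 MJ

17.29 MJ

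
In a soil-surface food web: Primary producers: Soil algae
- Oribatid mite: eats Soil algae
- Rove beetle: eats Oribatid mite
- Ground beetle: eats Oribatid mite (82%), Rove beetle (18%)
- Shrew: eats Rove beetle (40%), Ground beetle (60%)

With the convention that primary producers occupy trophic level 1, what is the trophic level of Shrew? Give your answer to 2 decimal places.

4.11

Oribatid mite: 1 + 1 = 2
Rove beetle: 1 + 2 = 3
Ground beetle: 1 + (0.82×2 + 0.18×3) = 3.18
Shrew: 1 + (0.4×3 + 0.6×3.18) = 4.108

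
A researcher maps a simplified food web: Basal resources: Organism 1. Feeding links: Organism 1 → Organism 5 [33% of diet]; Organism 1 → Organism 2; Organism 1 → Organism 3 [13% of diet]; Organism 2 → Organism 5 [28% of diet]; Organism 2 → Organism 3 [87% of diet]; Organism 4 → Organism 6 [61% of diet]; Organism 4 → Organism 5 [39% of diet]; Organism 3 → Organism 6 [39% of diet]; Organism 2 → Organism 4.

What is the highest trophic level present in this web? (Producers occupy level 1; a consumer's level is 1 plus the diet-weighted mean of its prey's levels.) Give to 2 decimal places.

3.95

Organism 2: 1 + 1 = 2
Organism 3: 1 + (0.13×1 + 0.87×2) = 2.87
Organism 4: 1 + 2 = 3
Organism 5: 1 + (0.28×2 + 0.33×1 + 0.39×3) = 3.06
Organism 6: 1 + (0.39×2.87 + 0.61×3) = 3.9493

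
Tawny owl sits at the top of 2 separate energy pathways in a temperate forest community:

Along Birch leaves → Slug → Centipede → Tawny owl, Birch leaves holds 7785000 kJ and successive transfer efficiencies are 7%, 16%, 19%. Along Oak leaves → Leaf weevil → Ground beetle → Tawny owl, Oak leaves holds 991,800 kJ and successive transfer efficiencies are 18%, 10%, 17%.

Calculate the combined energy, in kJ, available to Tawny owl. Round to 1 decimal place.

19601.4 kJ

Via Birch leaves: 7785000 × 0.07 × 0.16 × 0.19 = 16566.48 kJ
Via Oak leaves: 991800 × 0.18 × 0.1 × 0.17 = 3034.908 kJ
Total at Tawny owl: 16566.48 + 3034.908 = 19601.388 kJ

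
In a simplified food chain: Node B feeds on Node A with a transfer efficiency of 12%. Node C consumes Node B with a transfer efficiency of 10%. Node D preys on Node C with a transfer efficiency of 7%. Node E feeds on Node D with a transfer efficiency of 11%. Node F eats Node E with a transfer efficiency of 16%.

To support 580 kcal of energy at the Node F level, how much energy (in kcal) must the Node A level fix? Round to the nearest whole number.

Cumulative transfer efficiency: 0.12 × 0.1 × 0.07 × 0.11 × 0.16 = 0.000014784
Node A energy = 580 / 0.000014784 = 39231602 kcal

39231602 kcal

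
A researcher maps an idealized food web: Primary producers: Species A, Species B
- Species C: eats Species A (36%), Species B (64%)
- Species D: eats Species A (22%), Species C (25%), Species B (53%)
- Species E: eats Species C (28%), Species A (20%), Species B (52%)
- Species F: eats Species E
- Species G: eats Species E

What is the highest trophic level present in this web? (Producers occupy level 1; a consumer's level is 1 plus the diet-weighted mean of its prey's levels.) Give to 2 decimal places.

Species C: 1 + (0.36×1 + 0.64×1) = 2
Species D: 1 + (0.22×1 + 0.25×2 + 0.53×1) = 2.25
Species E: 1 + (0.28×2 + 0.2×1 + 0.52×1) = 2.28
Species F: 1 + 2.28 = 3.28
Species G: 1 + 2.28 = 3.28

3.28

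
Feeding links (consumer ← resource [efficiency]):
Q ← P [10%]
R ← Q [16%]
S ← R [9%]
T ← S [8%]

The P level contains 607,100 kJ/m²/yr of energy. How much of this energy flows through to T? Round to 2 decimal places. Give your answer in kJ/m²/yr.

69.94 kJ/m²/yr

Q: 607100 × 0.1 = 60710 kJ/m²/yr
R: 60710 × 0.16 = 9713.6 kJ/m²/yr
S: 9713.6 × 0.09 = 874.224 kJ/m²/yr
T: 874.224 × 0.08 = 69.93792 kJ/m²/yr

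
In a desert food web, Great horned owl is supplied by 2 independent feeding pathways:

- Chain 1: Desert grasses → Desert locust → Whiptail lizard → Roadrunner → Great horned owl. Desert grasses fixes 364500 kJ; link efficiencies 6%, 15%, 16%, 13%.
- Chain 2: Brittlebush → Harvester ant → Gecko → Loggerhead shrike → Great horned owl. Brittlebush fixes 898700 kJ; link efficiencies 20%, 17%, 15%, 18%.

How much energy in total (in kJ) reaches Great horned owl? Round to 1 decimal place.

Chain 1: 364500 × 0.06 × 0.15 × 0.16 × 0.13 = 68.2344 kJ
Chain 2: 898700 × 0.2 × 0.17 × 0.15 × 0.18 = 825.0066 kJ
Total at Great horned owl: 68.2344 + 825.0066 = 893.241 kJ

893.2 kJ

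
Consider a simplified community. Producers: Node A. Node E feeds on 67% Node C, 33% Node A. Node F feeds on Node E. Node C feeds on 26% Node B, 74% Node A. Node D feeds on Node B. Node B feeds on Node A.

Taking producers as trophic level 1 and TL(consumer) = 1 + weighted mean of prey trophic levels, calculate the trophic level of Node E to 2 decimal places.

Node B: 1 + 1 = 2
Node C: 1 + (0.26×2 + 0.74×1) = 2.26
Node D: 1 + 2 = 3
Node E: 1 + (0.67×2.26 + 0.33×1) = 2.8442
Node F: 1 + 2.8442 = 3.8442

2.84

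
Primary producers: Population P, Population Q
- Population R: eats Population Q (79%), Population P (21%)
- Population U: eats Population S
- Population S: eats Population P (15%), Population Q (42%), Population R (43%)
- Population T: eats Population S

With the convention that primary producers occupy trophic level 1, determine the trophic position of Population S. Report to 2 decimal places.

Population R: 1 + (0.79×1 + 0.21×1) = 2
Population S: 1 + (0.15×1 + 0.42×1 + 0.43×2) = 2.43
Population T: 1 + 2.43 = 3.43
Population U: 1 + 2.43 = 3.43

2.43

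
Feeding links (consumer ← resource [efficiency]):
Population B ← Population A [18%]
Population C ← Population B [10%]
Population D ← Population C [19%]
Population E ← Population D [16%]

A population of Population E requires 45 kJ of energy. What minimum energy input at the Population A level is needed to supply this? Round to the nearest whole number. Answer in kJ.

82237 kJ

Cumulative transfer efficiency: 0.18 × 0.1 × 0.19 × 0.16 = 0.0005472
Population A energy = 45 / 0.0005472 = 82237 kJ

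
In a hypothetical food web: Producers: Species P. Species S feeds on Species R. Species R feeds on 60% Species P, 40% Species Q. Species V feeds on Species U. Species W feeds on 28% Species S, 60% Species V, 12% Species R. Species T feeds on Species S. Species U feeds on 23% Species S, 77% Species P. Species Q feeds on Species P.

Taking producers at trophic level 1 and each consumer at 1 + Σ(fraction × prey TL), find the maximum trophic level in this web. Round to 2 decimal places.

Species Q: 1 + 1 = 2
Species R: 1 + (0.6×1 + 0.4×2) = 2.4
Species S: 1 + 2.4 = 3.4
Species T: 1 + 3.4 = 4.4
Species U: 1 + (0.23×3.4 + 0.77×1) = 2.552
Species V: 1 + 2.552 = 3.552
Species W: 1 + (0.28×3.4 + 0.6×3.552 + 0.12×2.4) = 4.3712

4.40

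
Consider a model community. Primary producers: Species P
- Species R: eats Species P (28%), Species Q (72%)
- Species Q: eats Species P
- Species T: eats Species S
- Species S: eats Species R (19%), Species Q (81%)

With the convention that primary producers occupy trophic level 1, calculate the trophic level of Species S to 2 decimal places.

Species Q: 1 + 1 = 2
Species R: 1 + (0.28×1 + 0.72×2) = 2.72
Species S: 1 + (0.19×2.72 + 0.81×2) = 3.1368
Species T: 1 + 3.1368 = 4.1368

3.14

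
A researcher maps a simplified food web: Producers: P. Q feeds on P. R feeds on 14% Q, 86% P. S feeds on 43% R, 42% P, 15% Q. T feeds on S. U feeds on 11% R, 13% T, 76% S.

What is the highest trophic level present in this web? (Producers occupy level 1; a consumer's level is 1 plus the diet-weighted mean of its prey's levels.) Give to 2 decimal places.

3.72

Q: 1 + 1 = 2
R: 1 + (0.14×2 + 0.86×1) = 2.14
S: 1 + (0.43×2.14 + 0.42×1 + 0.15×2) = 2.6402
T: 1 + 2.6402 = 3.6402
U: 1 + (0.11×2.14 + 0.13×3.6402 + 0.76×2.6402) = 3.715178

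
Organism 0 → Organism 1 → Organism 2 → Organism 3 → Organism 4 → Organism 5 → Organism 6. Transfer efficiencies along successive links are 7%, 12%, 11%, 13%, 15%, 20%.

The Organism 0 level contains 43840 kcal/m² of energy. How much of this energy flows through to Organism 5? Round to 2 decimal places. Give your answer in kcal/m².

0.79 kcal/m²

Organism 1: 43840 × 0.07 = 3068.8 kcal/m²
Organism 2: 3068.8 × 0.12 = 368.256 kcal/m²
Organism 3: 368.256 × 0.11 = 40.50816 kcal/m²
Organism 4: 40.50816 × 0.13 = 5.2660608 kcal/m²
Organism 5: 5.2660608 × 0.15 = 0.78990912 kcal/m²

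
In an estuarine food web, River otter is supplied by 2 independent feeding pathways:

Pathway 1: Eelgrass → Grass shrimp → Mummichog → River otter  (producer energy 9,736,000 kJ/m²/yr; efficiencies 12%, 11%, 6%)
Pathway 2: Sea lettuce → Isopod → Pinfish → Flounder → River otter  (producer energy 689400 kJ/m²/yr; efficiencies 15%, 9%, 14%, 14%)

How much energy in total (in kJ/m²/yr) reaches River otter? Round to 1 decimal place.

Pathway 1: 9736000 × 0.12 × 0.11 × 0.06 = 7710.912 kJ/m²/yr
Pathway 2: 689400 × 0.15 × 0.09 × 0.14 × 0.14 = 182.41524 kJ/m²/yr
Total at River otter: 7710.912 + 182.41524 = 7893.32724 kJ/m²/yr

7893.3 kJ/m²/yr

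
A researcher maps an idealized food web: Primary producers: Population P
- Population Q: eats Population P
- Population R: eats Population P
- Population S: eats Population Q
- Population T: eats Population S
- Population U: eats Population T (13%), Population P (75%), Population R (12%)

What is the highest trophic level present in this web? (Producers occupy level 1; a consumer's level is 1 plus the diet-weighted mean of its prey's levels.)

Population Q: 1 + 1 = 2
Population R: 1 + 1 = 2
Population S: 1 + 2 = 3
Population T: 1 + 3 = 4
Population U: 1 + (0.13×4 + 0.75×1 + 0.12×2) = 2.51

4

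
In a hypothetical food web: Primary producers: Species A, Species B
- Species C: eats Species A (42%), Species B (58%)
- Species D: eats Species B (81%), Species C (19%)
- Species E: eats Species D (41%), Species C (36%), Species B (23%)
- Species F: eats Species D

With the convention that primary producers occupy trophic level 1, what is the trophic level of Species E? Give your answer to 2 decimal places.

Species C: 1 + (0.42×1 + 0.58×1) = 2
Species D: 1 + (0.81×1 + 0.19×2) = 2.19
Species E: 1 + (0.41×2.19 + 0.36×2 + 0.23×1) = 2.8479
Species F: 1 + 2.19 = 3.19

2.85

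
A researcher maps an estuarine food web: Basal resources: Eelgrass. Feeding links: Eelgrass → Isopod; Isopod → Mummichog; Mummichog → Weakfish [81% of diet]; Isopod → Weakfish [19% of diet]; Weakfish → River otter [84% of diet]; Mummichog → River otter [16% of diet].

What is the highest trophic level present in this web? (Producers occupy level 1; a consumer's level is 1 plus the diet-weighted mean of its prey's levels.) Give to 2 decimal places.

4.68

Isopod: 1 + 1 = 2
Mummichog: 1 + 2 = 3
Weakfish: 1 + (0.81×3 + 0.19×2) = 3.81
River otter: 1 + (0.84×3.81 + 0.16×3) = 4.6804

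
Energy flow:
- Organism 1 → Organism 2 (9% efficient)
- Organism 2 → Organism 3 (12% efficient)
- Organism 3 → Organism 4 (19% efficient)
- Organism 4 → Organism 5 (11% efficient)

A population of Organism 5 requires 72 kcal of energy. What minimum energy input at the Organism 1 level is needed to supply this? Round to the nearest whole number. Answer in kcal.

Cumulative transfer efficiency: 0.09 × 0.12 × 0.19 × 0.11 = 0.00022572
Organism 1 energy = 72 / 0.00022572 = 318979 kcal

318979 kcal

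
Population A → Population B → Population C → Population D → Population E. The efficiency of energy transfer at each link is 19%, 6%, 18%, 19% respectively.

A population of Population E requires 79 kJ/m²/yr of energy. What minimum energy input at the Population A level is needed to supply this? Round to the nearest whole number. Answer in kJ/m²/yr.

202626 kJ/m²/yr

Cumulative transfer efficiency: 0.19 × 0.06 × 0.18 × 0.19 = 0.00038988
Population A energy = 79 / 0.00038988 = 202626 kJ/m²/yr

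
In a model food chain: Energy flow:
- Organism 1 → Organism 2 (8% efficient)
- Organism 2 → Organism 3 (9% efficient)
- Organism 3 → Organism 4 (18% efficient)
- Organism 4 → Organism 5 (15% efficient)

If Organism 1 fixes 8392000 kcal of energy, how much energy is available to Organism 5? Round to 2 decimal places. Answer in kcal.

Organism 2: 8392000 × 0.08 = 671360 kcal
Organism 3: 671360 × 0.09 = 60422.4 kcal
Organism 4: 60422.4 × 0.18 = 10876.032 kcal
Organism 5: 10876.032 × 0.15 = 1631.4048 kcal

1631.40 kcal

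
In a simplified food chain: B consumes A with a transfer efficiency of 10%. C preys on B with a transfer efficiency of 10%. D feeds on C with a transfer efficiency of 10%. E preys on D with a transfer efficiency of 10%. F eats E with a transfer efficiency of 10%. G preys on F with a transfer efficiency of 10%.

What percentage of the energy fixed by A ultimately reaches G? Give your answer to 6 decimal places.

Product of link efficiencies: 0.1 × 0.1 × 0.1 × 0.1 × 0.1 × 0.1 = 0.000001
As a percentage: 0.000001 × 100 = 0.000100%

0.000100%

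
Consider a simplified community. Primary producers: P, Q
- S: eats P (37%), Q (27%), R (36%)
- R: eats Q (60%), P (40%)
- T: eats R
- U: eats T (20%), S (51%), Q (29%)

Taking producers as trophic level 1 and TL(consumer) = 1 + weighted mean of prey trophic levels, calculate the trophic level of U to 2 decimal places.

R: 1 + (0.6×1 + 0.4×1) = 2
S: 1 + (0.37×1 + 0.27×1 + 0.36×2) = 2.36
T: 1 + 2 = 3
U: 1 + (0.2×3 + 0.51×2.36 + 0.29×1) = 3.0936

3.09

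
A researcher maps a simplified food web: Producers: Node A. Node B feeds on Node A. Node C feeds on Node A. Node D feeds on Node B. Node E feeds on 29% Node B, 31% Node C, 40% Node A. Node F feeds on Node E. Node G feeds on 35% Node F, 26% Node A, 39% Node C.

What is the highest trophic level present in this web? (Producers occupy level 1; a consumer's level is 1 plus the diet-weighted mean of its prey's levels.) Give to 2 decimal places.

3.60

Node B: 1 + 1 = 2
Node C: 1 + 1 = 2
Node D: 1 + 2 = 3
Node E: 1 + (0.29×2 + 0.31×2 + 0.4×1) = 2.6
Node F: 1 + 2.6 = 3.6
Node G: 1 + (0.35×3.6 + 0.26×1 + 0.39×2) = 3.3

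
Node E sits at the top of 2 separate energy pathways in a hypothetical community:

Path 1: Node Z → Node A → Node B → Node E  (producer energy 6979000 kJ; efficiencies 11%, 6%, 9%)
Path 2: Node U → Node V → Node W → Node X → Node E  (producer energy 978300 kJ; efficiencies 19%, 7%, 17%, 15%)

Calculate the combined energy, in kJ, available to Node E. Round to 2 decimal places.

4477.32 kJ

Path 1: 6979000 × 0.11 × 0.06 × 0.09 = 4145.526 kJ
Path 2: 978300 × 0.19 × 0.07 × 0.17 × 0.15 = 331.790445 kJ
Total at Node E: 4145.526 + 331.790445 = 4477.316445 kJ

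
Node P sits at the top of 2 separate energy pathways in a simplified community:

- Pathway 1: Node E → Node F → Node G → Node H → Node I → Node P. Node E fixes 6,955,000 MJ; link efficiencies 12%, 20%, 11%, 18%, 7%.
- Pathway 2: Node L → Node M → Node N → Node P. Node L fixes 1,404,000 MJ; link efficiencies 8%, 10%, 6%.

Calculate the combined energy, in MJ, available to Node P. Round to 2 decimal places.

905.27 MJ

Pathway 1: 6955000 × 0.12 × 0.2 × 0.11 × 0.18 × 0.07 = 231.35112 MJ
Pathway 2: 1404000 × 0.08 × 0.1 × 0.06 = 673.92 MJ
Total at Node P: 231.35112 + 673.92 = 905.27112 MJ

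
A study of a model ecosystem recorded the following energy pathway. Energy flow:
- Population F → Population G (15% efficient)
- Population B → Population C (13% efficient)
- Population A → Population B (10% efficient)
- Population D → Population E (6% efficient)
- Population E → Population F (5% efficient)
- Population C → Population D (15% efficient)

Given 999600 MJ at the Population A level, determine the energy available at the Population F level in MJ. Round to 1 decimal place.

5.8 MJ

Population B: 999600 × 0.1 = 99960 MJ
Population C: 99960 × 0.13 = 12994.8 MJ
Population D: 12994.8 × 0.15 = 1949.22 MJ
Population E: 1949.22 × 0.06 = 116.9532 MJ
Population F: 116.9532 × 0.05 = 5.84766 MJ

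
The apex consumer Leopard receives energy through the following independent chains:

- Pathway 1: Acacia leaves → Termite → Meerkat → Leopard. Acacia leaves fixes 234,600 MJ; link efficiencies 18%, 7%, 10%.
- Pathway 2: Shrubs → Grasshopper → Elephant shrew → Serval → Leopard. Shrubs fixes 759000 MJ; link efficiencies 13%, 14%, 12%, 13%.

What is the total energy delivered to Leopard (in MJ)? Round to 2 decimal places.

511.09 MJ

Pathway 1: 234600 × 0.18 × 0.07 × 0.1 = 295.596 MJ
Pathway 2: 759000 × 0.13 × 0.14 × 0.12 × 0.13 = 215.49528 MJ
Total at Leopard: 295.596 + 215.49528 = 511.09128 MJ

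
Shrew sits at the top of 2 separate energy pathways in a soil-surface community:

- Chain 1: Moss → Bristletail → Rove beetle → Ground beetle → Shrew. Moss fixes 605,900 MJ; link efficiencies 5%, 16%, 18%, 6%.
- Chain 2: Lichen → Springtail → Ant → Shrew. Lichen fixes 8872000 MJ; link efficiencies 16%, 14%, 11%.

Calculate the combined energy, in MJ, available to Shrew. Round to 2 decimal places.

21912.96 MJ

Chain 1: 605900 × 0.05 × 0.16 × 0.18 × 0.06 = 52.34976 MJ
Chain 2: 8872000 × 0.16 × 0.14 × 0.11 = 21860.608 MJ
Total at Shrew: 52.34976 + 21860.608 = 21912.95776 MJ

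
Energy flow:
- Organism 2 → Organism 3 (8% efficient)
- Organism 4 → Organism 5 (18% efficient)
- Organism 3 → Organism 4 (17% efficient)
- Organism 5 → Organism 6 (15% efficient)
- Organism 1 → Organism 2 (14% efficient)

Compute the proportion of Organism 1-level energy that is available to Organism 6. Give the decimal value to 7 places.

0.0000514

Product of link efficiencies: 0.14 × 0.08 × 0.17 × 0.18 × 0.15 = 0.000051408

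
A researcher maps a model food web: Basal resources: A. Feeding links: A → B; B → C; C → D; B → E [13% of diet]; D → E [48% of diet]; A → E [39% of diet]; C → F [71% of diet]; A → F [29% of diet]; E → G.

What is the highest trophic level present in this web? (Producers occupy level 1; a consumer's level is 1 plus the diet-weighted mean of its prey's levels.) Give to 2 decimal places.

B: 1 + 1 = 2
C: 1 + 2 = 3
D: 1 + 3 = 4
E: 1 + (0.13×2 + 0.48×4 + 0.39×1) = 3.57
F: 1 + (0.71×3 + 0.29×1) = 3.42
G: 1 + 3.57 = 4.57

4.57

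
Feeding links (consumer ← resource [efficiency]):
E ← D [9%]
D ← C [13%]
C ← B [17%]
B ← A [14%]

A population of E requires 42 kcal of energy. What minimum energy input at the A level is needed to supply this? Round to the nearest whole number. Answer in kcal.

150830 kcal

Cumulative transfer efficiency: 0.14 × 0.17 × 0.13 × 0.09 = 0.00027846
A energy = 42 / 0.00027846 = 150830 kcal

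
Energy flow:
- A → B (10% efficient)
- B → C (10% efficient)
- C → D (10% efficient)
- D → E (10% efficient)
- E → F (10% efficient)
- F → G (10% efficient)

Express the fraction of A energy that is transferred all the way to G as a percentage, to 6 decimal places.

Product of link efficiencies: 0.1 × 0.1 × 0.1 × 0.1 × 0.1 × 0.1 = 0.000001
As a percentage: 0.000001 × 100 = 0.000100%

0.000100%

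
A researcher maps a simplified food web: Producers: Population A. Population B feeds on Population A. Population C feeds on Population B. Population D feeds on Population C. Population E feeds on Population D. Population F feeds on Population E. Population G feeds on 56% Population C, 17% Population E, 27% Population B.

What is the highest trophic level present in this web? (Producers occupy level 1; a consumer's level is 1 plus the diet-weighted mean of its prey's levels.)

6

Population B: 1 + 1 = 2
Population C: 1 + 2 = 3
Population D: 1 + 3 = 4
Population E: 1 + 4 = 5
Population F: 1 + 5 = 6
Population G: 1 + (0.56×3 + 0.17×5 + 0.27×2) = 4.07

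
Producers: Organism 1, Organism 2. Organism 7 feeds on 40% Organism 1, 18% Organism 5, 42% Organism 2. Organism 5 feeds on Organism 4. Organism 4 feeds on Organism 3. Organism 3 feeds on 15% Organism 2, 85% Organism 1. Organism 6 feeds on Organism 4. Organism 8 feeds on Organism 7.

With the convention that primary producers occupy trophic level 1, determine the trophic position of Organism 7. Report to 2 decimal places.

2.54

Organism 3: 1 + (0.15×1 + 0.85×1) = 2
Organism 4: 1 + 2 = 3
Organism 5: 1 + 3 = 4
Organism 6: 1 + 3 = 4
Organism 7: 1 + (0.4×1 + 0.18×4 + 0.42×1) = 2.54
Organism 8: 1 + 2.54 = 3.54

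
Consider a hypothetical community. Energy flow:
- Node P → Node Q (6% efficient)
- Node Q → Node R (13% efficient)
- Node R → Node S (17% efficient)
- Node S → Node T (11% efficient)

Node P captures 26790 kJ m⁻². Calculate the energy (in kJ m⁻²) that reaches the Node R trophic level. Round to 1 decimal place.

Node Q: 26790 × 0.06 = 1607.4 kJ m⁻²
Node R: 1607.4 × 0.13 = 208.962 kJ m⁻²

209.0 kJ m⁻²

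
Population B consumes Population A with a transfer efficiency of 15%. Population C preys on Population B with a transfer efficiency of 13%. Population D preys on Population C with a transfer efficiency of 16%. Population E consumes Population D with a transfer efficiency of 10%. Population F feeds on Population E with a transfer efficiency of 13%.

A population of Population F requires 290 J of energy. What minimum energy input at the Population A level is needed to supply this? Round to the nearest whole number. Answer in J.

7149901 J

Cumulative transfer efficiency: 0.15 × 0.13 × 0.16 × 0.1 × 0.13 = 0.00004056
Population A energy = 290 / 0.00004056 = 7149901 J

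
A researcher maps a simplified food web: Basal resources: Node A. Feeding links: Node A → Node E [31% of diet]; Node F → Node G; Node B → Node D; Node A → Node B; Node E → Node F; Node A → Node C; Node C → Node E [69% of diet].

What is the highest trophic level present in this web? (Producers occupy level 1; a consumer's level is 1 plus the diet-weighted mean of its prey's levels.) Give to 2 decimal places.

4.69

Node B: 1 + 1 = 2
Node C: 1 + 1 = 2
Node D: 1 + 2 = 3
Node E: 1 + (0.69×2 + 0.31×1) = 2.69
Node F: 1 + 2.69 = 3.69
Node G: 1 + 3.69 = 4.69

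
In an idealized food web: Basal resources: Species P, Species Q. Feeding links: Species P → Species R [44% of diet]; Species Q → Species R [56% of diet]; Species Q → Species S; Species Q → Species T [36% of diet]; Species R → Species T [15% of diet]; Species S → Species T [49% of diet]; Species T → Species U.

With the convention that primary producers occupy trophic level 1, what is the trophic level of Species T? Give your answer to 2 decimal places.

Species R: 1 + (0.44×1 + 0.56×1) = 2
Species S: 1 + 1 = 2
Species T: 1 + (0.36×1 + 0.15×2 + 0.49×2) = 2.64
Species U: 1 + 2.64 = 3.64

2.64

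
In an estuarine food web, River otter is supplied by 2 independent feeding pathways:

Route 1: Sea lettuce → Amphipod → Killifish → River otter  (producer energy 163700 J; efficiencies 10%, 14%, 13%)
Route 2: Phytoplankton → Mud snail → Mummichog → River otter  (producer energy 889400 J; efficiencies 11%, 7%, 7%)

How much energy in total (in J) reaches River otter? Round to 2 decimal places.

777.32 J

Route 1: 163700 × 0.1 × 0.14 × 0.13 = 297.934 J
Route 2: 889400 × 0.11 × 0.07 × 0.07 = 479.3866 J
Total at River otter: 297.934 + 479.3866 = 777.3206 J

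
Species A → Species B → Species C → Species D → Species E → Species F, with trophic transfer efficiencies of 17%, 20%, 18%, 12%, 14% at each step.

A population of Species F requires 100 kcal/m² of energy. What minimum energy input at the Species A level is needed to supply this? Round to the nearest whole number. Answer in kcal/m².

Cumulative transfer efficiency: 0.17 × 0.2 × 0.18 × 0.12 × 0.14 = 0.000102816
Species A energy = 100 / 0.000102816 = 972611 kcal/m²

972611 kcal/m²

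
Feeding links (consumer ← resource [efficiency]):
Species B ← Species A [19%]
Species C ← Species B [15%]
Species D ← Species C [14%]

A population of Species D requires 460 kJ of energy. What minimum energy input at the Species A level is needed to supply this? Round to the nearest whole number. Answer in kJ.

115288 kJ

Cumulative transfer efficiency: 0.19 × 0.15 × 0.14 = 0.00399
Species A energy = 460 / 0.00399 = 115288 kJ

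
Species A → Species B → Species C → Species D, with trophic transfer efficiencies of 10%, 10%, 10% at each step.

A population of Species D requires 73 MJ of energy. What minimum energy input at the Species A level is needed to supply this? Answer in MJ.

Cumulative transfer efficiency: 0.1 × 0.1 × 0.1 = 0.001
Species A energy = 73 / 0.001 = 73000 MJ

73000 MJ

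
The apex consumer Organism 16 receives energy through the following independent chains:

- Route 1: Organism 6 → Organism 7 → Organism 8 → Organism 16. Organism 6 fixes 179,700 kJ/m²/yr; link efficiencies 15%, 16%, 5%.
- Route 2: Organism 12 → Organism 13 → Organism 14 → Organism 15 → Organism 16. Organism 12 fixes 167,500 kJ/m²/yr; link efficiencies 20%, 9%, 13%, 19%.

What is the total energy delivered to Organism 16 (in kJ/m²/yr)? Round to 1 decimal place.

Route 1: 179700 × 0.15 × 0.16 × 0.05 = 215.64 kJ/m²/yr
Route 2: 167500 × 0.2 × 0.09 × 0.13 × 0.19 = 74.4705 kJ/m²/yr
Total at Organism 16: 215.64 + 74.4705 = 290.1105 kJ/m²/yr

290.1 kJ/m²/yr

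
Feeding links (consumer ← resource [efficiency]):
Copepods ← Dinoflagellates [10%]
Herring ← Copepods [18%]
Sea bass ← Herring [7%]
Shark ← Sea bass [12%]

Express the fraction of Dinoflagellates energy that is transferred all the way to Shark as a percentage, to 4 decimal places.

0.0151%

Product of link efficiencies: 0.1 × 0.18 × 0.07 × 0.12 = 0.0001512
As a percentage: 0.0001512 × 100 = 0.0151%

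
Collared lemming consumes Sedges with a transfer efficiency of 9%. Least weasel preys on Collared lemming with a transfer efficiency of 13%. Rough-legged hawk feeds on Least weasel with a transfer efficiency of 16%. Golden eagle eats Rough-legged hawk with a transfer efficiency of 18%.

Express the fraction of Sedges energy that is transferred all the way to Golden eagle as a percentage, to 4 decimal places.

0.0337%

Product of link efficiencies: 0.09 × 0.13 × 0.16 × 0.18 = 0.00033696
As a percentage: 0.00033696 × 100 = 0.0337%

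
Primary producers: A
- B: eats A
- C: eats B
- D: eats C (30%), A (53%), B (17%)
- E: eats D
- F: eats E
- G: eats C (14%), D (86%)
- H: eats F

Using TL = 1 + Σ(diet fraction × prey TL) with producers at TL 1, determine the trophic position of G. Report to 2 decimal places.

3.80

B: 1 + 1 = 2
C: 1 + 2 = 3
D: 1 + (0.3×3 + 0.53×1 + 0.17×2) = 2.77
E: 1 + 2.77 = 3.77
F: 1 + 3.77 = 4.77
G: 1 + (0.14×3 + 0.86×2.77) = 3.8022
H: 1 + 4.77 = 5.77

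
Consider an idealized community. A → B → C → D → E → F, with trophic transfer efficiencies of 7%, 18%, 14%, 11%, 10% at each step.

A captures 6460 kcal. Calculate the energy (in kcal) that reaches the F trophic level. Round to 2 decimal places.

0.13 kcal

B: 6460 × 0.07 = 452.2 kcal
C: 452.2 × 0.18 = 81.396 kcal
D: 81.396 × 0.14 = 11.39544 kcal
E: 11.39544 × 0.11 = 1.2534984 kcal
F: 1.2534984 × 0.1 = 0.12534984 kcal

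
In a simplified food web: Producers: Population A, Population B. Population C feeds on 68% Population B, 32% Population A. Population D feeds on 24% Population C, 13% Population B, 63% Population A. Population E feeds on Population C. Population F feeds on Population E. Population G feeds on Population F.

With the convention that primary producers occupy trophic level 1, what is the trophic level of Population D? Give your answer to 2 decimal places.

2.24

Population C: 1 + (0.68×1 + 0.32×1) = 2
Population D: 1 + (0.24×2 + 0.13×1 + 0.63×1) = 2.24
Population E: 1 + 2 = 3
Population F: 1 + 3 = 4
Population G: 1 + 4 = 5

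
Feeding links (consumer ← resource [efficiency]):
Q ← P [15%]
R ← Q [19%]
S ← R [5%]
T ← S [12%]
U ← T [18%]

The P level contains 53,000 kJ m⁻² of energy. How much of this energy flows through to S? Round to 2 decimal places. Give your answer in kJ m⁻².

75.53 kJ m⁻²

Q: 53000 × 0.15 = 7950 kJ m⁻²
R: 7950 × 0.19 = 1510.5 kJ m⁻²
S: 1510.5 × 0.05 = 75.525 kJ m⁻²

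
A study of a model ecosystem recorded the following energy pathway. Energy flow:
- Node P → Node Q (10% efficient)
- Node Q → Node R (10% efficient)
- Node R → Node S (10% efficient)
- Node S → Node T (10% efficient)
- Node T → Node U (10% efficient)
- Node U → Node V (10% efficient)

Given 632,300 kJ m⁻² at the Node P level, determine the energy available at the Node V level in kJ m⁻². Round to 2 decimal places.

Node Q: 632300 × 0.1 = 63230 kJ m⁻²
Node R: 63230 × 0.1 = 6323 kJ m⁻²
Node S: 6323 × 0.1 = 632.3 kJ m⁻²
Node T: 632.3 × 0.1 = 63.23 kJ m⁻²
Node U: 63.23 × 0.1 = 6.323 kJ m⁻²
Node V: 6.323 × 0.1 = 0.6323 kJ m⁻²

0.63 kJ m⁻²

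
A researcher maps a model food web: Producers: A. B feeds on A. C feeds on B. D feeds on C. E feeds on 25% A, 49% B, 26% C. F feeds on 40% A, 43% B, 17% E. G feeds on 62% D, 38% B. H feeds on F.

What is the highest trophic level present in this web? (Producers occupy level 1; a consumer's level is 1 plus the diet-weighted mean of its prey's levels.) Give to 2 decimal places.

B: 1 + 1 = 2
C: 1 + 2 = 3
D: 1 + 3 = 4
E: 1 + (0.25×1 + 0.49×2 + 0.26×3) = 3.01
F: 1 + (0.4×1 + 0.43×2 + 0.17×3.01) = 2.7717
G: 1 + (0.62×4 + 0.38×2) = 4.24
H: 1 + 2.7717 = 3.7717

4.24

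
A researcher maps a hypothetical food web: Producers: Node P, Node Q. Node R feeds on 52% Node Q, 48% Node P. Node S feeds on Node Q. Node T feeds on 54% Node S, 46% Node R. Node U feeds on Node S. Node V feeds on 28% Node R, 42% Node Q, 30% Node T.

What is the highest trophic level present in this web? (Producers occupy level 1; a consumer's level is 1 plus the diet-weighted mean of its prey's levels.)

Node R: 1 + (0.52×1 + 0.48×1) = 2
Node S: 1 + 1 = 2
Node T: 1 + (0.54×2 + 0.46×2) = 3
Node U: 1 + 2 = 3
Node V: 1 + (0.28×2 + 0.42×1 + 0.3×3) = 2.88

3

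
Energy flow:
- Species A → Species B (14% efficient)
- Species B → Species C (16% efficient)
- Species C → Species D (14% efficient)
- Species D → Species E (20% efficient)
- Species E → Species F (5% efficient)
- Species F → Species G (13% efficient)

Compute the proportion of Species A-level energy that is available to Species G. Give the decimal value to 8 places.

0.00000408

Product of link efficiencies: 0.14 × 0.16 × 0.14 × 0.2 × 0.05 × 0.13 = 0.0000040768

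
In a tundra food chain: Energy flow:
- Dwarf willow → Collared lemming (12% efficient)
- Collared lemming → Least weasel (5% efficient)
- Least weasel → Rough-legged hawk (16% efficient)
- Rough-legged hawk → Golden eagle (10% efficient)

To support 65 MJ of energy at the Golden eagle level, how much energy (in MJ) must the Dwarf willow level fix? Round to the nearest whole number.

677083 MJ

Cumulative transfer efficiency: 0.12 × 0.05 × 0.16 × 0.1 = 0.000096
Dwarf willow energy = 65 / 0.000096 = 677083 MJ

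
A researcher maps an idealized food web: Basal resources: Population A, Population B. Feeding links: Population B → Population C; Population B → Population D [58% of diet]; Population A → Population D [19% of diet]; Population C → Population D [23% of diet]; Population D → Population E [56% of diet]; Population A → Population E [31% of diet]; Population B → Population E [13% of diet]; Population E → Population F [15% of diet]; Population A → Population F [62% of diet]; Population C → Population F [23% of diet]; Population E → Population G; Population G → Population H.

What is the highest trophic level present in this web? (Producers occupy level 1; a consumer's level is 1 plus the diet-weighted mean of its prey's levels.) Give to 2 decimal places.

Population C: 1 + 1 = 2
Population D: 1 + (0.58×1 + 0.19×1 + 0.23×2) = 2.23
Population E: 1 + (0.56×2.23 + 0.31×1 + 0.13×1) = 2.6888
Population F: 1 + (0.15×2.6888 + 0.62×1 + 0.23×2) = 2.48332
Population G: 1 + 2.6888 = 3.6888
Population H: 1 + 3.6888 = 4.6888

4.69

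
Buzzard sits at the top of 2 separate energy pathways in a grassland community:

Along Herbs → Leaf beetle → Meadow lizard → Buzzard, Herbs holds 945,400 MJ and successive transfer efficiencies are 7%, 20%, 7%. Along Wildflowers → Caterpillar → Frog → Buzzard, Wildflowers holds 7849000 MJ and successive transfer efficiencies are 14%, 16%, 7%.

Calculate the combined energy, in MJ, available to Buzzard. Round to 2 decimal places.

Via Herbs: 945400 × 0.07 × 0.2 × 0.07 = 926.492 MJ
Via Wildflowers: 7849000 × 0.14 × 0.16 × 0.07 = 12307.232 MJ
Total at Buzzard: 926.492 + 12307.232 = 13233.724 MJ

13233.72 MJ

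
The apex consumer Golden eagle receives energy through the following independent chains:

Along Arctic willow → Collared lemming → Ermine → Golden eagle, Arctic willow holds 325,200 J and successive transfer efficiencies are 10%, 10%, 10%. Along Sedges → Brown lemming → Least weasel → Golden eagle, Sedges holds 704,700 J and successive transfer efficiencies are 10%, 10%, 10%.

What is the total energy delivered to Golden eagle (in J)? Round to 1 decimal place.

Via Arctic willow: 325200 × 0.1 × 0.1 × 0.1 = 325.2 J
Via Sedges: 704700 × 0.1 × 0.1 × 0.1 = 704.7 J
Total at Golden eagle: 325.2 + 704.7 = 1029.9 J

1029.9 J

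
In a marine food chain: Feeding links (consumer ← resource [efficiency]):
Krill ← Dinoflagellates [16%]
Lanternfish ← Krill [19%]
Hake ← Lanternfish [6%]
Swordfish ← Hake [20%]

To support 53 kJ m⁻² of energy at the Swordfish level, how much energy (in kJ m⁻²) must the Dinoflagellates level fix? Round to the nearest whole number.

145285 kJ m⁻²

Cumulative transfer efficiency: 0.16 × 0.19 × 0.06 × 0.2 = 0.0003648
Dinoflagellates energy = 53 / 0.0003648 = 145285 kJ m⁻²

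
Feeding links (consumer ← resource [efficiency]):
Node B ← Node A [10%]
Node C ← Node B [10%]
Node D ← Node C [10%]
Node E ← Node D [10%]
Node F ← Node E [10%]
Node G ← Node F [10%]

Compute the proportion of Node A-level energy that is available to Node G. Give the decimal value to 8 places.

Product of link efficiencies: 0.1 × 0.1 × 0.1 × 0.1 × 0.1 × 0.1 = 0.000001

0.00000100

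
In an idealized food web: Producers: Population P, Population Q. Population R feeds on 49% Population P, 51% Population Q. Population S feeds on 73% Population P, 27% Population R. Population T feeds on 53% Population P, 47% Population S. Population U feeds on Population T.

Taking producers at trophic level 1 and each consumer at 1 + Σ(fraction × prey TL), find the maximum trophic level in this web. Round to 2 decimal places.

3.60

Population R: 1 + (0.49×1 + 0.51×1) = 2
Population S: 1 + (0.73×1 + 0.27×2) = 2.27
Population T: 1 + (0.53×1 + 0.47×2.27) = 2.5969
Population U: 1 + 2.5969 = 3.5969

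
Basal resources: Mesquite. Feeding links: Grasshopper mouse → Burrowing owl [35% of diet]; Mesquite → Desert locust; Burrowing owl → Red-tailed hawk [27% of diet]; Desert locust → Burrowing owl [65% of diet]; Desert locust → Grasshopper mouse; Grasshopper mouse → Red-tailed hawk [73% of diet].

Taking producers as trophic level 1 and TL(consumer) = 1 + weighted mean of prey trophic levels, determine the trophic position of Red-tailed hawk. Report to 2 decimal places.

4.09

Desert locust: 1 + 1 = 2
Grasshopper mouse: 1 + 2 = 3
Burrowing owl: 1 + (0.35×3 + 0.65×2) = 3.35
Red-tailed hawk: 1 + (0.27×3.35 + 0.73×3) = 4.0945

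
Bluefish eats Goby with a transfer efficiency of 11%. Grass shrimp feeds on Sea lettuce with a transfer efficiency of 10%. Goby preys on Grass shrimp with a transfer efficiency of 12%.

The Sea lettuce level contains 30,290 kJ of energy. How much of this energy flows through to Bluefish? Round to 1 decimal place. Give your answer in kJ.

40.0 kJ

Grass shrimp: 30290 × 0.1 = 3029 kJ
Goby: 3029 × 0.12 = 363.48 kJ
Bluefish: 363.48 × 0.11 = 39.9828 kJ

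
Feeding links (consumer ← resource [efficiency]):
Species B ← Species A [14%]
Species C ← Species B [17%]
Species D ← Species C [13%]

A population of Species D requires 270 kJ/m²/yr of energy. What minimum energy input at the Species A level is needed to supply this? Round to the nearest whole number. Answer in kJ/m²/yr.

Cumulative transfer efficiency: 0.14 × 0.17 × 0.13 = 0.003094
Species A energy = 270 / 0.003094 = 87266 kJ/m²/yr

87266 kJ/m²/yr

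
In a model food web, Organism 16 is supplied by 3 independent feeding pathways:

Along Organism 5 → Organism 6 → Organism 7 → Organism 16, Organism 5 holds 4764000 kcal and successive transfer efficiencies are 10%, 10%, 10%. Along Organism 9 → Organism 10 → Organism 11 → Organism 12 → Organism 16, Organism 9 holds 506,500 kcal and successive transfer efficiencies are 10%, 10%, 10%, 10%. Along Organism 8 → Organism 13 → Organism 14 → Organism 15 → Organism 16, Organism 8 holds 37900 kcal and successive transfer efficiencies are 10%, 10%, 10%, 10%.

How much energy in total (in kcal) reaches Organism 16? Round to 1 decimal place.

Via Organism 5: 4764000 × 0.1 × 0.1 × 0.1 = 4764 kcal
Via Organism 9: 506500 × 0.1 × 0.1 × 0.1 × 0.1 = 50.65 kcal
Via Organism 8: 37900 × 0.1 × 0.1 × 0.1 × 0.1 = 3.79 kcal
Total at Organism 16: 4764 + 50.65 + 3.79 = 4818.44 kcal

4818.4 kcal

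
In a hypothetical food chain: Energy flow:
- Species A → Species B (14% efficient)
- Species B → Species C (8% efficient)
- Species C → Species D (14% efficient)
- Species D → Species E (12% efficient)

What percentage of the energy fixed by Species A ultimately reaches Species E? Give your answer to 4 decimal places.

Product of link efficiencies: 0.14 × 0.08 × 0.14 × 0.12 = 0.00018816
As a percentage: 0.00018816 × 100 = 0.0188%

0.0188%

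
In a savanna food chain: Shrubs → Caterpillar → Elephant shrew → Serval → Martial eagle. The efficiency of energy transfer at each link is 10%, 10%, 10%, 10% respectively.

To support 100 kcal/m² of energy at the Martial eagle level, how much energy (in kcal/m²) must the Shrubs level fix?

1000000 kcal/m²

Cumulative transfer efficiency: 0.1 × 0.1 × 0.1 × 0.1 = 0.0001
Shrubs energy = 100 / 0.0001 = 1000000 kcal/m²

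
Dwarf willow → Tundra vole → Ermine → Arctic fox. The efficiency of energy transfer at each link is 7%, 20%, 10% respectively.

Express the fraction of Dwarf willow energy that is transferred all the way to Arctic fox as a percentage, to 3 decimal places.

0.140%

Product of link efficiencies: 0.07 × 0.2 × 0.1 = 0.0014
As a percentage: 0.0014 × 100 = 0.140%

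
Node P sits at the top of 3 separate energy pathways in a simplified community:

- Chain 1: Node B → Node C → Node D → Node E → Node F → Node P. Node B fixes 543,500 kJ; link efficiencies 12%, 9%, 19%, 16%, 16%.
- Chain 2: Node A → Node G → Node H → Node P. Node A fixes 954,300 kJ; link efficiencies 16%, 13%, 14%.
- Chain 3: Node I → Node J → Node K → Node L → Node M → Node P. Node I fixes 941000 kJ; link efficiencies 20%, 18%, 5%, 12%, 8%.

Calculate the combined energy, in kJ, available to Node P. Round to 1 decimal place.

2823.7 kJ

Chain 1: 543500 × 0.12 × 0.09 × 0.19 × 0.16 × 0.16 = 28.5507072 kJ
Chain 2: 954300 × 0.16 × 0.13 × 0.14 = 2778.9216 kJ
Chain 3: 941000 × 0.2 × 0.18 × 0.05 × 0.12 × 0.08 = 16.26048 kJ
Total at Node P: 28.5507072 + 2778.9216 + 16.26048 = 2823.7327872 kJ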